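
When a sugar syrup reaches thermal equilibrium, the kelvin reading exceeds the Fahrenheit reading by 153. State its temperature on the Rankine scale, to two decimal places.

Let x be the Fahrenheit reading; then the kelvin reading is 5/9·x + 255.372.
(5/9·x + 255.372) - x = 153  ⇒  (-4/9)·x = -102.372  ⇒  x = 230.3375°F.
In Celsius: (230.3375 - 32) × 5/9 = 110.1875°C.
In Rankine: 110.1875 × 1.8 + 491.67 = 690.01°R.

690.01°R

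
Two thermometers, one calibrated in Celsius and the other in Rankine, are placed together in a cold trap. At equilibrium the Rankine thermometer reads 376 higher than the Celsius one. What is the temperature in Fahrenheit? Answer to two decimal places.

Let x be the Celsius reading; then the Rankine reading is 1.8·x + 491.67.
(1.8·x + 491.67) - x = 376  ⇒  (0.8)·x = -115.67  ⇒  x = -144.5875°C.
In Fahrenheit: -144.5875 × 1.8 + 32 = -228.26°F.

-228.26°F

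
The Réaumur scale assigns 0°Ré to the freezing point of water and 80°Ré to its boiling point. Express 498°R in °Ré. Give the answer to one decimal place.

First in Celsius: (498 - 491.67) × 5/9 = 3.5167°C.
Linearly onto the Réaumur scale: 0 + (3.5167 / 100) × (80 - 0) = 2.8°Ré.

2.8°Ré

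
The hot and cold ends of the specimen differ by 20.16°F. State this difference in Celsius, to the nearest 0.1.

11.2°C

An interval of 1°F corresponds to 5/9°C.
20.16 × 5/9 = 11.2.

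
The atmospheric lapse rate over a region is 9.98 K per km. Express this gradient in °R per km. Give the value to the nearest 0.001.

Since only a temperature interval is involved, the additive offset between the scales drops out.
A change of 1 K is a change of 1.8°R, so 9.98 × 1.8 = 17.964.

17.964 °R/km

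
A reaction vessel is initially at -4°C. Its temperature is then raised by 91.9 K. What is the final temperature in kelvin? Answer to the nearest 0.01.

361.05 K

The 91.9 K change is an interval; Kelvin and Celsius degrees are the same size, so ΔC = +91.9°C.
Final Celsius temperature: -4.0000 + 91.9000 = 87.9000°C.
In kelvin: 87.9000 + 273.15 = 361.05 K.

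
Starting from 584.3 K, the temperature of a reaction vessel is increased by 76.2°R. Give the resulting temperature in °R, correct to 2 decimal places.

Initial temperature in Celsius: 584.3 - 273.15 = 311.1500°C.
The 76.2°R change is an interval, so only the factor 5/9 applies: +76.2 × 5/9 = +42.3333°C.
Final Celsius temperature: 311.1500 + 42.3333 = 353.4833°C.
In Rankine: 353.4833 × 1.8 + 491.67 = 1127.94°R.

1127.94°R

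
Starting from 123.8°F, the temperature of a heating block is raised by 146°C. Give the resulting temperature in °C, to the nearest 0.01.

Initial temperature in Celsius: (123.8 - 32) × 5/9 = 51.0000°C.
Final Celsius temperature: 51.0000 + 146.0000 = 197.0000°C.

197.00°C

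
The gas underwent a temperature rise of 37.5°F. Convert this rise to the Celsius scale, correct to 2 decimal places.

20.83°C

For a temperature interval the offset drops out; only the factor 5/9 applies.
37.5 × 5/9 = 20.83.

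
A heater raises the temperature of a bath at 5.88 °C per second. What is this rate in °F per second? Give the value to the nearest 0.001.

The quantity depends on a temperature interval, so only the ratio of degree sizes applies; the offset between the scales is irrelevant.
A change of 1°C is a change of 1.8°F, so 5.88 × 1.8 = 10.584.

10.584 °F/second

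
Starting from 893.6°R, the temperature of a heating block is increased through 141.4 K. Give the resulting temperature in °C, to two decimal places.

Initial temperature in Celsius: (893.6 - 491.67) × 5/9 = 223.2944°C.
The 141.4 K change is an interval; Kelvin and Celsius degrees are the same size, so ΔC = +141.4°C.
Final Celsius temperature: 223.2944 + 141.4000 = 364.6944°C.

364.69°C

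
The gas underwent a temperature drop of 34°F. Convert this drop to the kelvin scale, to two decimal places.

18.89 K

Only the scale ratio 5/9 matters for a change in temperature.
34 × 5/9 = 18.89.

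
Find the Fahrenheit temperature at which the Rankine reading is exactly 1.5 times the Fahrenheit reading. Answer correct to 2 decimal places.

919.34°F

Let F be the Fahrenheit reading. The Rankine reading is R = 1·F + 459.67.
Require R = 1.5·F: 1·F + 459.67 = 1.5·F.
(-0.5)·F = -459.67  ⇒  F = 919.34.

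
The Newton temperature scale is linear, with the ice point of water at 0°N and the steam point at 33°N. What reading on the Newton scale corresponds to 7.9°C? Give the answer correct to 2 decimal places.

Linearly onto the Newton scale: 0 + (7.9000 / 100) × (33 - 0) = 2.61°N.

2.61°N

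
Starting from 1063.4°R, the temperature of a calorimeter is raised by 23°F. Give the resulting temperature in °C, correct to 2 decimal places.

330.41°C

Initial temperature in Celsius: (1063.4 - 491.67) × 5/9 = 317.6278°C.
The 23°F change is an interval, so only the factor 5/9 applies: +23 × 5/9 = +12.7778°C.
Final Celsius temperature: 317.6278 + 12.7778 = 330.4056°C.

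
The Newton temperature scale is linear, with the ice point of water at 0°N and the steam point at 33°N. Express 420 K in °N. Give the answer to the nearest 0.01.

48.46°N

First in Celsius: 420 - 273.15 = 146.8500°C.
Linearly onto the Newton scale: 0 + (146.8500 / 100) × (33 - 0) = 48.46°N.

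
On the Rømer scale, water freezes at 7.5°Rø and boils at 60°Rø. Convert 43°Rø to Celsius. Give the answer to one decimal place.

67.6°C

Linear interpolation between the fixed points: C = (43 - 7.5) × 100 / (60 - 7.5) = 67.6190°C.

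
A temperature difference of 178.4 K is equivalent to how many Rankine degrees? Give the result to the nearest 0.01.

For a temperature interval the offset drops out; only the factor 1.8 applies.
178.4 × 1.8 = 321.12.

321.12°R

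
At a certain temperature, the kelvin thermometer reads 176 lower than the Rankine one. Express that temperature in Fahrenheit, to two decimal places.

-63.67°F

Let x be the Rankine reading; then the kelvin reading is 5/9·x.
(5/9·x) - x = -176  ⇒  (-4/9)·x = -176  ⇒  x = 396.0000°R.
In Celsius: (396 - 491.67) × 5/9 = -53.1500°C.
In Fahrenheit: -53.1500 × 1.8 + 32 = -63.67°F.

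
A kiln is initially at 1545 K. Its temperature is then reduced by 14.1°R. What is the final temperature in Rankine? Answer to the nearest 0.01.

2766.90°R

Initial temperature in Celsius: 1545 - 273.15 = 1271.8500°C.
The 14.1°R change is an interval, so only the factor 5/9 applies: -14.1 × 5/9 = -7.8333°C.
Final Celsius temperature: 1271.8500 - 7.8333 = 1264.0167°C.
In Rankine: 1264.0167 × 1.8 + 491.67 = 2766.90°R.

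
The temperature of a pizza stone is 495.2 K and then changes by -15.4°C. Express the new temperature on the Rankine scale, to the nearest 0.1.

Initial temperature in Celsius: 495.2 - 273.15 = 222.0500°C.
Final Celsius temperature: 222.0500 - 15.4000 = 206.6500°C.
In Rankine: 206.6500 × 1.8 + 491.67 = 863.6°R.

863.6°R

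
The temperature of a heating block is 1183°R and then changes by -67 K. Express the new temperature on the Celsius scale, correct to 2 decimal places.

Initial temperature in Celsius: (1183 - 491.67) × 5/9 = 384.0722°C.
The 67 K change is an interval; Kelvin and Celsius degrees are the same size, so ΔC = -67°C.
Final Celsius temperature: 384.0722 - 67.0000 = 317.0722°C.

317.07°C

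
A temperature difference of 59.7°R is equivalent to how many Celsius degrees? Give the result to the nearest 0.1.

33.2°C

An interval of 1°R corresponds to 5/9°C.
59.7 × 5/9 = 33.2.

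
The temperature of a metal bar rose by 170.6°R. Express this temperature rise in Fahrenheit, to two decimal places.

Rankine and Fahrenheit degrees are the same size, so the interval is unchanged: 170.60.

170.60°F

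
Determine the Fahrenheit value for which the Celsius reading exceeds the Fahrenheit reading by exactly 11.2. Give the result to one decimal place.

-65.2°F

Let F be the Fahrenheit reading. The Celsius reading is C = 5/9·F - 17.7778.
Require C - F = 11.2: (-4/9)·F - 17.7778 = 11.2.
F = (11.2 + 17.7778) / (-4/9) = -65.2.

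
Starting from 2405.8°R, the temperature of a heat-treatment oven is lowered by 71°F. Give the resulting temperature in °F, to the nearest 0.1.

Initial temperature in Celsius: (2405.8 - 491.67) × 5/9 = 1063.4056°C.
The 71°F change is an interval, so only the factor 5/9 applies: -71 × 5/9 = -39.4444°C.
Final Celsius temperature: 1063.4056 - 39.4444 = 1023.9611°C.
In Fahrenheit: 1023.9611 × 1.8 + 32 = 1875.1°F.

1875.1°F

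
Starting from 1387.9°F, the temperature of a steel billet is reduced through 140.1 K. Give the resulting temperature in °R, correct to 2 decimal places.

1595.39°R

Initial temperature in Celsius: (1387.9 - 32) × 5/9 = 753.2778°C.
The 140.1 K change is an interval; Kelvin and Celsius degrees are the same size, so ΔC = -140.1°C.
Final Celsius temperature: 753.2778 - 140.1000 = 613.1778°C.
In Rankine: 613.1778 × 1.8 + 491.67 = 1595.39°R.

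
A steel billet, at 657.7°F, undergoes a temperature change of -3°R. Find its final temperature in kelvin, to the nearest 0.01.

Initial temperature in Celsius: (657.7 - 32) × 5/9 = 347.6111°C.
The 3°R change is an interval, so only the factor 5/9 applies: -3 × 5/9 = -1.6667°C.
Final Celsius temperature: 347.6111 - 1.6667 = 345.9444°C.
In kelvin: 345.9444 + 273.15 = 619.09 K.

619.09 K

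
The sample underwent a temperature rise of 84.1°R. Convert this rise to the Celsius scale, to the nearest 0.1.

For a temperature interval the offset drops out; only the factor 5/9 applies.
84.1 × 5/9 = 46.7.

46.7°C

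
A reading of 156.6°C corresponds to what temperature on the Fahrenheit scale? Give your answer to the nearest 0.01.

In Fahrenheit: 156.6000 × 1.8 + 32 = 313.88°F.

313.88°F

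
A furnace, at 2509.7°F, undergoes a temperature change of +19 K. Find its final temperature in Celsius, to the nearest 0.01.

1395.50°C

Initial temperature in Celsius: (2509.7 - 32) × 5/9 = 1376.5000°C.
The 19 K change is an interval; Kelvin and Celsius degrees are the same size, so ΔC = +19°C.
Final Celsius temperature: 1376.5000 + 19.0000 = 1395.5000°C.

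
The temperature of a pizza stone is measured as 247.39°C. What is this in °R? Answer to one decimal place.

937.0°R

In Rankine: 247.3900 × 1.8 + 491.67 = 937.0°R.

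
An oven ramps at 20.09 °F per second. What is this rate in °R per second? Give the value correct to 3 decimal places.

The quantity depends on a temperature interval, so only the ratio of degree sizes applies; the offset between the scales is irrelevant.
A change of 1°F is a change of 1°R, so 20.09 × 1 = 20.090.

20.090 °R/second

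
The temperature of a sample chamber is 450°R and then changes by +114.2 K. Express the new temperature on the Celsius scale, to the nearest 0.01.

Initial temperature in Celsius: (450 - 491.67) × 5/9 = -23.1500°C.
The 114.2 K change is an interval; Kelvin and Celsius degrees are the same size, so ΔC = +114.2°C.
Final Celsius temperature: -23.1500 + 114.2000 = 91.0500°C.

91.05°C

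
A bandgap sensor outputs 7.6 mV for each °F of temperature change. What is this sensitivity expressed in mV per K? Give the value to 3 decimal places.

The quantity depends on a temperature interval, so only the ratio of degree sizes applies; the offset between the scales is irrelevant.
A change of 1 K is a change of 1.8°F, so per K the value is 7.6 × 1.8 = 13.680.

13.680 mV per K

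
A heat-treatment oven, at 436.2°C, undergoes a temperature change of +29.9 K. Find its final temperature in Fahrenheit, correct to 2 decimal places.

870.98°F

The 29.9 K change is an interval; Kelvin and Celsius degrees are the same size, so ΔC = +29.9°C.
Final Celsius temperature: 436.2000 + 29.9000 = 466.1000°C.
In Fahrenheit: 466.1000 × 1.8 + 32 = 870.98°F.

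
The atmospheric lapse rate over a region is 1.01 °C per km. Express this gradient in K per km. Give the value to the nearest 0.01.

1.01 K/km

Since only a temperature interval is involved, the additive offset between the scales drops out.
A change of 1°C is a change of 1 K, so 1.01 × 1 = 1.01.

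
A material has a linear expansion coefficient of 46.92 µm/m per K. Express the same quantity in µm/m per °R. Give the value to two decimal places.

The quantity depends on a temperature interval, so only the ratio of degree sizes applies; the offset between the scales is irrelevant.
A change of 1°R is a change of 5/9 K, so per °R the value is 46.92 × 5/9 = 26.07.

26.07 µm/m per °R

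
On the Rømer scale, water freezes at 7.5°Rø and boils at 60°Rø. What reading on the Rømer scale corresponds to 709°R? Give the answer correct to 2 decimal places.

70.89°Rø

First in Celsius: (709 - 491.67) × 5/9 = 120.7389°C.
Linearly onto the Rømer scale: 7.5 + (120.7389 / 100) × (60 - 7.5) = 70.89°Rø.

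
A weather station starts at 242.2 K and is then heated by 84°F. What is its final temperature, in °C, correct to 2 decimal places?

Initial temperature in Celsius: 242.2 - 273.15 = -30.9500°C.
The 84°F change is an interval, so only the factor 5/9 applies: +84 × 5/9 = +46.6667°C.
Final Celsius temperature: -30.9500 + 46.6667 = 15.7167°C.

15.72°C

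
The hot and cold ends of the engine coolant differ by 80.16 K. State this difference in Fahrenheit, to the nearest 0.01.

144.29°F

An interval of 1 K corresponds to 1.8°F.
80.16 × 1.8 = 144.29.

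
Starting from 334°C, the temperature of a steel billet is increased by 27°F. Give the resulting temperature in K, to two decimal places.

The 27°F change is an interval, so only the factor 5/9 applies: +27 × 5/9 = +15.0000°C.
Final Celsius temperature: 334.0000 + 15.0000 = 349.0000°C.
In kelvin: 349.0000 + 273.15 = 622.15 K.

622.15 K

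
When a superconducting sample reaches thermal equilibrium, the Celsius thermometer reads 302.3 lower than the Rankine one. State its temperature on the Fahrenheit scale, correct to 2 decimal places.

Let x be the Rankine reading; then the Celsius reading is 5/9·x - 273.15.
(5/9·x - 273.15) - x = -302.3  ⇒  (-4/9)·x = -29.15  ⇒  x = 65.5875°R.
In Celsius: (65.5875 - 491.67) × 5/9 = -236.7125°C.
In Fahrenheit: -236.7125 × 1.8 + 32 = -394.08°F.

-394.08°F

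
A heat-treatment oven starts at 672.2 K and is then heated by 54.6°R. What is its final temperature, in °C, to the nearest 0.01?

429.38°C

Initial temperature in Celsius: 672.2 - 273.15 = 399.0500°C.
The 54.6°R change is an interval, so only the factor 5/9 applies: +54.6 × 5/9 = +30.3333°C.
Final Celsius temperature: 399.0500 + 30.3333 = 429.3833°C.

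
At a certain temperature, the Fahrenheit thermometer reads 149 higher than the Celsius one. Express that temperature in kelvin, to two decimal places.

Let x be the Celsius reading; then the Fahrenheit reading is 1.8·x + 32.
(1.8·x + 32) - x = 149  ⇒  (0.8)·x = 117  ⇒  x = 146.2500°C.
In kelvin: 146.2500 + 273.15 = 419.40 K.

419.40 K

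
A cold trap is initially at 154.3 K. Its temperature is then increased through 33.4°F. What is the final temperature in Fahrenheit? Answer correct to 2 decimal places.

-148.53°F

Initial temperature in Celsius: 154.3 - 273.15 = -118.8500°C.
The 33.4°F change is an interval, so only the factor 5/9 applies: +33.4 × 5/9 = +18.5556°C.
Final Celsius temperature: -118.8500 + 18.5556 = -100.2944°C.
In Fahrenheit: -100.2944 × 1.8 + 32 = -148.53°F.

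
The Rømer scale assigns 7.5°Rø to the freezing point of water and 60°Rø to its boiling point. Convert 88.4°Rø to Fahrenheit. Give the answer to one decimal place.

309.4°F

Linear interpolation between the fixed points: C = (88.4 - 7.5) × 100 / (60 - 7.5) = 154.0952°C.
Then 154.0952 × 1.8 + 32 = 309.4°F.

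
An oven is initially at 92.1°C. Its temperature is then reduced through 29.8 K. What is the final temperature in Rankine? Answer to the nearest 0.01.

The 29.8 K change is an interval; Kelvin and Celsius degrees are the same size, so ΔC = -29.8°C.
Final Celsius temperature: 92.1000 - 29.8000 = 62.3000°C.
In Rankine: 62.3000 × 1.8 + 491.67 = 603.81°R.

603.81°R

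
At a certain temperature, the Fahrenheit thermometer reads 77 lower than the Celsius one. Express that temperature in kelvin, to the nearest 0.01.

136.90 K

Let x be the Celsius reading; then the Fahrenheit reading is 1.8·x + 32.
(1.8·x + 32) - x = -77  ⇒  (0.8)·x = -109  ⇒  x = -136.2500°C.
In kelvin: -136.2500 + 273.15 = 136.90 K.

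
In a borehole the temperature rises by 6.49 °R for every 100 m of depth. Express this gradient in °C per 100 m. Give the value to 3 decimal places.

3.606 °C/100 m

Since only a temperature interval is involved, the additive offset between the scales drops out.
A change of 1°R is a change of 5/9°C, so 6.49 × 5/9 = 3.606.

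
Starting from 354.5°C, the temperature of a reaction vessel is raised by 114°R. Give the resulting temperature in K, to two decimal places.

The 114°R change is an interval, so only the factor 5/9 applies: +114 × 5/9 = +63.3333°C.
Final Celsius temperature: 354.5000 + 63.3333 = 417.8333°C.
In kelvin: 417.8333 + 273.15 = 690.98 K.

690.98 K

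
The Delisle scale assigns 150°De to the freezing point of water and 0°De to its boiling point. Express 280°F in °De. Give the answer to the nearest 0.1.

First in Celsius: (280 - 32) × 5/9 = 137.7778°C.
Linearly onto the Delisle scale: 150 + (137.7778 / 100) × (0 - 150) = -56.7°De.

-56.7°De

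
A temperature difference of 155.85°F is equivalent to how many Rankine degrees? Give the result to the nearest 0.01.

155.85°R

Fahrenheit and Rankine degrees are the same size, so the interval is unchanged: 155.85.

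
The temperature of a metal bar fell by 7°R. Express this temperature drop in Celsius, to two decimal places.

3.89°C

Only the scale ratio 5/9 matters for a change in temperature.
7 × 5/9 = 3.89.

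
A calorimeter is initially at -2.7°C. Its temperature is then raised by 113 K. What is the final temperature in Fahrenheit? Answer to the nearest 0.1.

230.5°F

The 113 K change is an interval; Kelvin and Celsius degrees are the same size, so ΔC = +113°C.
Final Celsius temperature: -2.7000 + 113.0000 = 110.3000°C.
In Fahrenheit: 110.3000 × 1.8 + 32 = 230.5°F.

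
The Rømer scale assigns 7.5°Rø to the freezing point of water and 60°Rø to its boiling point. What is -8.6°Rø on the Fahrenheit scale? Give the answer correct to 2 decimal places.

Linear interpolation between the fixed points: C = (-8.6 - 7.5) × 100 / (60 - 7.5) = -30.6667°C.
Then -30.6667 × 1.8 + 32 = -23.20°F.

-23.20°F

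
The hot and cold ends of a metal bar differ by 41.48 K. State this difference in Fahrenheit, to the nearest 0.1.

Only the scale ratio 1.8 matters for a change in temperature.
41.48 × 1.8 = 74.7.

74.7°F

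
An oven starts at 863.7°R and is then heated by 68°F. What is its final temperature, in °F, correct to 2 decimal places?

Initial temperature in Celsius: (863.7 - 491.67) × 5/9 = 206.6833°C.
The 68°F change is an interval, so only the factor 5/9 applies: +68 × 5/9 = +37.7778°C.
Final Celsius temperature: 206.6833 + 37.7778 = 244.4611°C.
In Fahrenheit: 244.4611 × 1.8 + 32 = 472.03°F.

472.03°F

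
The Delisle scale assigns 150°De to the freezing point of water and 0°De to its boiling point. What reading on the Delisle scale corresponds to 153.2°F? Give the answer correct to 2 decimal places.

First in Celsius: (153.2 - 32) × 5/9 = 67.3333°C.
Linearly onto the Delisle scale: 150 + (67.3333 / 100) × (0 - 150) = 49.00°De.

49.00°De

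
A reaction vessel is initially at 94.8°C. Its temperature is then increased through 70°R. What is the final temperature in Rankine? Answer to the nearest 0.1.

732.3°R

The 70°R change is an interval, so only the factor 5/9 applies: +70 × 5/9 = +38.8889°C.
Final Celsius temperature: 94.8000 + 38.8889 = 133.6889°C.
In Rankine: 133.6889 × 1.8 + 491.67 = 732.3°R.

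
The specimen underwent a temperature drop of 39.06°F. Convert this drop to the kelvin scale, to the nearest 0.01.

An interval of 1°F corresponds to 5/9 K.
39.06 × 5/9 = 21.70.

21.70 K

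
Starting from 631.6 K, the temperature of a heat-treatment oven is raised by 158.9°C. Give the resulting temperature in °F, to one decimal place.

963.2°F

Initial temperature in Celsius: 631.6 - 273.15 = 358.4500°C.
Final Celsius temperature: 358.4500 + 158.9000 = 517.3500°C.
In Fahrenheit: 517.3500 × 1.8 + 32 = 963.2°F.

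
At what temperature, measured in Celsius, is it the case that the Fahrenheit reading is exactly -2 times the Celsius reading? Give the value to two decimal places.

Let C be the Celsius reading. The Fahrenheit reading is F = 1.8·C + 32.
Require F = -2·C: 1.8·C + 32 = -2·C.
(3.8)·C = -32  ⇒  C = -8.42.

-8.42°C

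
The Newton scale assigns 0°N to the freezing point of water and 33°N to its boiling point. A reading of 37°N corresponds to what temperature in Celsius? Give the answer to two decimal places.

112.12°C

Linear interpolation between the fixed points: C = (37 - 0) × 100 / (33 - 0) = 112.1212°C.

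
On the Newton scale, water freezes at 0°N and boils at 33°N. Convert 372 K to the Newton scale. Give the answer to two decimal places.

First in Celsius: 372 - 273.15 = 98.8500°C.
Linearly onto the Newton scale: 0 + (98.8500 / 100) × (33 - 0) = 32.62°N.

32.62°N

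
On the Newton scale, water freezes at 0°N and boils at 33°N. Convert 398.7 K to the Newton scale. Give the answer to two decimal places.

41.43°N

First in Celsius: 398.7 - 273.15 = 125.5500°C.
Linearly onto the Newton scale: 0 + (125.5500 / 100) × (33 - 0) = 41.43°N.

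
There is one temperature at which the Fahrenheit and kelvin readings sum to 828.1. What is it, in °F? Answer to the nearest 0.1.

Let F be the Fahrenheit reading. The kelvin reading is K = 5/9·F + 255.372.
Require F + K = 828.1: (14/9)·F + 255.372 = 828.1.
F = (828.1 - 255.372) / (14/9) = 368.2.

368.2°F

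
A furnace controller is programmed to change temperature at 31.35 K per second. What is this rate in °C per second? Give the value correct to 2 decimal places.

The quantity depends on a temperature interval, so only the ratio of degree sizes applies; the offset between the scales is irrelevant.
A change of 1 K is a change of 1°C, so 31.35 × 1 = 31.35.

31.35 °C/second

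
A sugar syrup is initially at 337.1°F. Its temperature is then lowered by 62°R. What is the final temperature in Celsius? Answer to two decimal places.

135.06°C

Initial temperature in Celsius: (337.1 - 32) × 5/9 = 169.5000°C.
The 62°R change is an interval, so only the factor 5/9 applies: -62 × 5/9 = -34.4444°C.
Final Celsius temperature: 169.5000 - 34.4444 = 135.0556°C.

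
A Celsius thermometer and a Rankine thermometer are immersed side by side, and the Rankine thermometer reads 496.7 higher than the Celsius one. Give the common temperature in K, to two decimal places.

279.44 K

Let x be the Celsius reading; then the Rankine reading is 1.8·x + 491.67.
(1.8·x + 491.67) - x = 496.7  ⇒  (0.8)·x = 5.03  ⇒  x = 6.2875°C.
In kelvin: 6.2875 + 273.15 = 279.44 K.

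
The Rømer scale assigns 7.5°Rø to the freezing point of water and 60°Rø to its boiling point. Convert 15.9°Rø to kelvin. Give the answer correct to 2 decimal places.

Linear interpolation between the fixed points: C = (15.9 - 7.5) × 100 / (60 - 7.5) = 16.0000°C.
Then 16.0000 + 273.15 = 289.15 K.

289.15 K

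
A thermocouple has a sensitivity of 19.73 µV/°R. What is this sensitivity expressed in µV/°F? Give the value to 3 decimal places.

19.730 µV/°F

Since only a temperature interval is involved, the additive offset between the scales drops out.
A change of 1°F is a change of 1°R, so per °F the value is 19.73 × 1 = 19.730.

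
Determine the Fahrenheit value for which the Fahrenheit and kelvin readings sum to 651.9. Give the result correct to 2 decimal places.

254.91°F

Let F be the Fahrenheit reading. The kelvin reading is K = 5/9·F + 255.372.
Require F + K = 651.9: (14/9)·F + 255.372 = 651.9.
F = (651.9 - 255.372) / (14/9) = 254.91.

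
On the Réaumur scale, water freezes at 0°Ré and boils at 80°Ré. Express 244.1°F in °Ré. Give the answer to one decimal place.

94.3°Ré

First in Celsius: (244.1 - 32) × 5/9 = 117.8333°C.
Linearly onto the Réaumur scale: 0 + (117.8333 / 100) × (80 - 0) = 94.3°Ré.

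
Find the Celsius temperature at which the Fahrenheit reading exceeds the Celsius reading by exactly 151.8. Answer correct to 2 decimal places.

Let C be the Celsius reading. The Fahrenheit reading is F = 1.8·C + 32.
Require F - C = 151.8: (0.8)·C + 32 = 151.8.
C = (151.8 - 32) / (0.8) = 149.75.

149.75°C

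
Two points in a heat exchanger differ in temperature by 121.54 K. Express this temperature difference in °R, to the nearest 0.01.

218.77°R

For a temperature interval the offset drops out; only the factor 1.8 applies.
121.54 × 1.8 = 218.77.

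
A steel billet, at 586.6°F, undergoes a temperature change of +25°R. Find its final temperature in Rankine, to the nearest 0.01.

1071.27°R

Initial temperature in Celsius: (586.6 - 32) × 5/9 = 308.1111°C.
The 25°R change is an interval, so only the factor 5/9 applies: +25 × 5/9 = +13.8889°C.
Final Celsius temperature: 308.1111 + 13.8889 = 322.0000°C.
In Rankine: 322.0000 × 1.8 + 491.67 = 1071.27°R.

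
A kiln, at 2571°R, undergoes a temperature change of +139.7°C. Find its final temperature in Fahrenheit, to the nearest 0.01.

2362.79°F

Initial temperature in Celsius: (2571 - 491.67) × 5/9 = 1155.1833°C.
Final Celsius temperature: 1155.1833 + 139.7000 = 1294.8833°C.
In Fahrenheit: 1294.8833 × 1.8 + 32 = 2362.79°F.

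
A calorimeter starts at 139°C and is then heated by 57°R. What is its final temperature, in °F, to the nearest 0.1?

339.2°F

The 57°R change is an interval, so only the factor 5/9 applies: +57 × 5/9 = +31.6667°C.
Final Celsius temperature: 139.0000 + 31.6667 = 170.6667°C.
In Fahrenheit: 170.6667 × 1.8 + 32 = 339.2°F.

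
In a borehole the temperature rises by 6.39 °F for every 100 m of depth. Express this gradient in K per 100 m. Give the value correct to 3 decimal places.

The quantity depends on a temperature interval, so only the ratio of degree sizes applies; the offset between the scales is irrelevant.
A change of 1°F is a change of 5/9 K, so 6.39 × 5/9 = 3.550.

3.550 K/100 m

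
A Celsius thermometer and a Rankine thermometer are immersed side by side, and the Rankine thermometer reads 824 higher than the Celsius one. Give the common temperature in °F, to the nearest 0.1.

Let x be the Celsius reading; then the Rankine reading is 1.8·x + 491.67.
(1.8·x + 491.67) - x = 824  ⇒  (0.8)·x = 332.33  ⇒  x = 415.4125°C.
In Fahrenheit: 415.4125 × 1.8 + 32 = 779.7°F.

779.7°F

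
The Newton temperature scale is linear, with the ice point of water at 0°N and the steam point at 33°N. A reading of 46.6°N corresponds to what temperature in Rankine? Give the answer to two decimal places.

745.85°R

Linear interpolation between the fixed points: C = (46.6 - 0) × 100 / (33 - 0) = 141.2121°C.
Then 141.2121 × 1.8 + 491.67 = 745.85°R.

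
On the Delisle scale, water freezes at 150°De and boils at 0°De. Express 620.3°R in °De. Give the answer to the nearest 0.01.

42.81°De

First in Celsius: (620.3 - 491.67) × 5/9 = 71.4611°C.
Linearly onto the Delisle scale: 150 + (71.4611 / 100) × (0 - 150) = 42.81°De.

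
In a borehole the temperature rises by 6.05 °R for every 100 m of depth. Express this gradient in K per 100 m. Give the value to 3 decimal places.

3.361 K/100 m

Since only a temperature interval is involved, the additive offset between the scales drops out.
A change of 1°R is a change of 5/9 K, so 6.05 × 5/9 = 3.361.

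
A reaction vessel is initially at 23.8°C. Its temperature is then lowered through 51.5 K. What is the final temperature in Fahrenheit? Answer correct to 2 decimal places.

The 51.5 K change is an interval; Kelvin and Celsius degrees are the same size, so ΔC = -51.5°C.
Final Celsius temperature: 23.8000 - 51.5000 = -27.7000°C.
In Fahrenheit: -27.7000 × 1.8 + 32 = -17.86°F.

-17.86°F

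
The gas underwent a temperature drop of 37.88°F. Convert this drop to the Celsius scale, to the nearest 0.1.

An interval of 1°F corresponds to 5/9°C.
37.88 × 5/9 = 21.0.

21.0°C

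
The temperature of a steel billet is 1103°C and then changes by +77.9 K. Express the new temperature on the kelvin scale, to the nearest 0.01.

1454.05 K

The 77.9 K change is an interval; Kelvin and Celsius degrees are the same size, so ΔC = +77.9°C.
Final Celsius temperature: 1103.0000 + 77.9000 = 1180.9000°C.
In kelvin: 1180.9000 + 273.15 = 1454.05 K.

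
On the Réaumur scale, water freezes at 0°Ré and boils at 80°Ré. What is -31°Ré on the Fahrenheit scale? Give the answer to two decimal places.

-37.75°F

Linear interpolation between the fixed points: C = (-31 - 0) × 100 / (80 - 0) = -38.7500°C.
Then -38.7500 × 1.8 + 32 = -37.75°F.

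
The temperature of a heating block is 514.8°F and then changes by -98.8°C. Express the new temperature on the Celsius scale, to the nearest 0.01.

169.42°C

Initial temperature in Celsius: (514.8 - 32) × 5/9 = 268.2222°C.
Final Celsius temperature: 268.2222 - 98.8000 = 169.4222°C.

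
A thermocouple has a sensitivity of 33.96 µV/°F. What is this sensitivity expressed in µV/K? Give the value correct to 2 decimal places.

61.13 µV/K

The quantity depends on a temperature interval, so only the ratio of degree sizes applies; the offset between the scales is irrelevant.
A change of 1 K is a change of 1.8°F, so per K the value is 33.96 × 1.8 = 61.13.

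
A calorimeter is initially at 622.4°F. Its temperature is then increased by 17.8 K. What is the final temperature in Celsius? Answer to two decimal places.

345.80°C

Initial temperature in Celsius: (622.4 - 32) × 5/9 = 328.0000°C.
The 17.8 K change is an interval; Kelvin and Celsius degrees are the same size, so ΔC = +17.8°C.
Final Celsius temperature: 328.0000 + 17.8000 = 345.8000°C.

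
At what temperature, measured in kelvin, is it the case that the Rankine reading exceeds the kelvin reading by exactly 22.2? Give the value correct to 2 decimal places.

Let K be the kelvin reading. The Rankine reading is R = 1.8·K.
Require R - K = 22.2: (0.8)·K = 22.2.
K = (22.2) / (0.8) = 27.75.

27.75 K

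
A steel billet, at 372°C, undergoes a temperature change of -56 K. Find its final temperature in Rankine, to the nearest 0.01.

1060.47°R

The 56 K change is an interval; Kelvin and Celsius degrees are the same size, so ΔC = -56°C.
Final Celsius temperature: 372.0000 - 56.0000 = 316.0000°C.
In Rankine: 316.0000 × 1.8 + 491.67 = 1060.47°R.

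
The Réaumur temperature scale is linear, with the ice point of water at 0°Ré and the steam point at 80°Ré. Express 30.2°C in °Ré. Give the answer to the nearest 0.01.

Linearly onto the Réaumur scale: 0 + (30.2000 / 100) × (80 - 0) = 24.16°Ré.

24.16°Ré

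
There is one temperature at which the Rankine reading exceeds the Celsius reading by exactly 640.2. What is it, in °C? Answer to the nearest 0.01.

185.66°C

Let C be the Celsius reading. The Rankine reading is R = 1.8·C + 491.67.
Require R - C = 640.2: (0.8)·C + 491.67 = 640.2.
C = (640.2 - 491.67) / (0.8) = 185.66.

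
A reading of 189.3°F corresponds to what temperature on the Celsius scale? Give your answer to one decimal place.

87.4°C

In Celsius: (189.3 - 32) × 5/9 = 87.3889°C.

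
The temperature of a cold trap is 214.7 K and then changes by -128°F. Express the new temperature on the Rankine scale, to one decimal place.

Initial temperature in Celsius: 214.7 - 273.15 = -58.4500°C.
The 128°F change is an interval, so only the factor 5/9 applies: -128 × 5/9 = -71.1111°C.
Final Celsius temperature: -58.4500 - 71.1111 = -129.5611°C.
In Rankine: -129.5611 × 1.8 + 491.67 = 258.5°R.

258.5°R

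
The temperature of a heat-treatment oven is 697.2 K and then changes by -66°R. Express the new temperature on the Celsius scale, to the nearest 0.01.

387.38°C

Initial temperature in Celsius: 697.2 - 273.15 = 424.0500°C.
The 66°R change is an interval, so only the factor 5/9 applies: -66 × 5/9 = -36.6667°C.
Final Celsius temperature: 424.0500 - 36.6667 = 387.3833°C.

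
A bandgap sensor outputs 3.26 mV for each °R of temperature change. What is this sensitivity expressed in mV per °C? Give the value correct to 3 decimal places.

Since only a temperature interval is involved, the additive offset between the scales drops out.
A change of 1°C is a change of 1.8°R, so per °C the value is 3.26 × 1.8 = 5.868.

5.868 mV per °C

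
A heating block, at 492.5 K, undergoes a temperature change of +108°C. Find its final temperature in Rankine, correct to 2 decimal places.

1080.90°R

Initial temperature in Celsius: 492.5 - 273.15 = 219.3500°C.
Final Celsius temperature: 219.3500 + 108.0000 = 327.3500°C.
In Rankine: 327.3500 × 1.8 + 491.67 = 1080.90°R.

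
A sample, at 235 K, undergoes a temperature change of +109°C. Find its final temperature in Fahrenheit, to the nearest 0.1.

159.5°F

Initial temperature in Celsius: 235 - 273.15 = -38.1500°C.
Final Celsius temperature: -38.1500 + 109.0000 = 70.8500°C.
In Fahrenheit: 70.8500 × 1.8 + 32 = 159.5°F.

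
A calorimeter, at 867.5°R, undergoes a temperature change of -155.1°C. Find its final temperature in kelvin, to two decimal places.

326.84 K

Initial temperature in Celsius: (867.5 - 491.67) × 5/9 = 208.7944°C.
Final Celsius temperature: 208.7944 - 155.1000 = 53.6944°C.
In kelvin: 53.6944 + 273.15 = 326.84 K.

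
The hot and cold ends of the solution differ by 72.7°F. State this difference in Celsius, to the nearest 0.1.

Only the scale ratio 5/9 matters for a change in temperature.
72.7 × 5/9 = 40.4.

40.4°C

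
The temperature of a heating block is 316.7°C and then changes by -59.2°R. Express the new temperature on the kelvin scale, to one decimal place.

The 59.2°R change is an interval, so only the factor 5/9 applies: -59.2 × 5/9 = -32.8889°C.
Final Celsius temperature: 316.7000 - 32.8889 = 283.8111°C.
In kelvin: 283.8111 + 273.15 = 557.0 K.

557.0 K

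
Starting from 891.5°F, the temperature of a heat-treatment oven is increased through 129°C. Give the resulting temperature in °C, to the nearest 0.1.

Initial temperature in Celsius: (891.5 - 32) × 5/9 = 477.5000°C.
Final Celsius temperature: 477.5000 + 129.0000 = 606.5000°C.

606.5°C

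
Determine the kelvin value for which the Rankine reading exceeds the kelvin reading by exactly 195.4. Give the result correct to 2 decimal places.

Let K be the kelvin reading. The Rankine reading is R = 1.8·K.
Require R - K = 195.4: (0.8)·K = 195.4.
K = (195.4) / (0.8) = 244.25.

244.25 K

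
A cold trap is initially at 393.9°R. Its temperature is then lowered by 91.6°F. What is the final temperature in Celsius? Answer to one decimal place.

-105.2°C

Initial temperature in Celsius: (393.9 - 491.67) × 5/9 = -54.3167°C.
The 91.6°F change is an interval, so only the factor 5/9 applies: -91.6 × 5/9 = -50.8889°C.
Final Celsius temperature: -54.3167 - 50.8889 = -105.2056°C.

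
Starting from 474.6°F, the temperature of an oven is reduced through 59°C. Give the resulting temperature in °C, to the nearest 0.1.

Initial temperature in Celsius: (474.6 - 32) × 5/9 = 245.8889°C.
Final Celsius temperature: 245.8889 - 59.0000 = 186.8889°C.

186.9°C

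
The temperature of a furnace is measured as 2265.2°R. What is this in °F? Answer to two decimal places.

In Celsius: (2265.2 - 491.67) × 5/9 = 985.2944°C.
In Fahrenheit: 985.2944 × 1.8 + 32 = 1805.53°F.

1805.53°F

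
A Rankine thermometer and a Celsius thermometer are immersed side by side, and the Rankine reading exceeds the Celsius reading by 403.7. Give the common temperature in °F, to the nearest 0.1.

-165.9°F

Let x be the Rankine reading; then the Celsius reading is 5/9·x - 273.15.
(5/9·x - 273.15) - x = -403.7  ⇒  (-4/9)·x = -130.55  ⇒  x = 293.7375°R.
In Celsius: (293.7375 - 491.67) × 5/9 = -109.9625°C.
In Fahrenheit: -109.9625 × 1.8 + 32 = -165.9°F.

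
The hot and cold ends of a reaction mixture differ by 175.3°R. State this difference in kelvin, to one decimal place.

An interval of 1°R corresponds to 5/9 K.
175.3 × 5/9 = 97.4.

97.4 K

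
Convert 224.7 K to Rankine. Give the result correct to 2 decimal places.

404.46°R

In Celsius: 224.7 - 273.15 = -48.4500°C.
In Rankine: -48.4500 × 1.8 + 491.67 = 404.46°R.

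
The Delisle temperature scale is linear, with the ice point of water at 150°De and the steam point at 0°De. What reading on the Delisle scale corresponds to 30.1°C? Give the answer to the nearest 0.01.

104.85°De

Linearly onto the Delisle scale: 150 + (30.1000 / 100) × (0 - 150) = 104.85°De.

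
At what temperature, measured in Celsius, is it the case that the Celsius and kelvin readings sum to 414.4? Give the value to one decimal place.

70.6°C

Let C be the Celsius reading. The kelvin reading is K = 1·C + 273.15.
Require C + K = 414.4: (2)·C + 273.15 = 414.4.
C = (414.4 - 273.15) / (2) = 70.6.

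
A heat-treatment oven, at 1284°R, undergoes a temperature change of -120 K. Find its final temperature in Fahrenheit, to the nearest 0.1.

Initial temperature in Celsius: (1284 - 491.67) × 5/9 = 440.1833°C.
The 120 K change is an interval; Kelvin and Celsius degrees are the same size, so ΔC = -120°C.
Final Celsius temperature: 440.1833 - 120.0000 = 320.1833°C.
In Fahrenheit: 320.1833 × 1.8 + 32 = 608.3°F.

608.3°F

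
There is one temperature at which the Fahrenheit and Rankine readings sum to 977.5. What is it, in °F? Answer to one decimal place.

258.9°F

Let F be the Fahrenheit reading. The Rankine reading is R = 1·F + 459.67.
Require F + R = 977.5: (2)·F + 459.67 = 977.5.
F = (977.5 - 459.67) / (2) = 258.9.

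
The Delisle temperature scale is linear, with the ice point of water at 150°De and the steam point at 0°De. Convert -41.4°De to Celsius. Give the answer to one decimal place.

127.6°C

Linear interpolation between the fixed points: C = (-41.4 - 150) × 100 / (0 - 150) = 127.6000°C.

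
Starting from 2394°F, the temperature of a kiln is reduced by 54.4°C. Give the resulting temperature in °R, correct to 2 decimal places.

2755.75°R

Initial temperature in Celsius: (2394 - 32) × 5/9 = 1312.2222°C.
Final Celsius temperature: 1312.2222 - 54.4000 = 1257.8222°C.
In Rankine: 1257.8222 × 1.8 + 491.67 = 2755.75°R.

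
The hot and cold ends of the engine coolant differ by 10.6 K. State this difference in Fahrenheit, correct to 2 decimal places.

Only the scale ratio 1.8 matters for a change in temperature.
10.6 × 1.8 = 19.08.

19.08°F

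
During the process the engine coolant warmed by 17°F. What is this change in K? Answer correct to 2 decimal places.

An interval of 1°F corresponds to 5/9 K.
17 × 5/9 = 9.44.

9.44 K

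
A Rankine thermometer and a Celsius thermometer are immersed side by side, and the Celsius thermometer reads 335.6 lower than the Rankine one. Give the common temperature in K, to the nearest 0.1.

78.1 K

Let x be the Rankine reading; then the Celsius reading is 5/9·x - 273.15.
(5/9·x - 273.15) - x = -335.6  ⇒  (-4/9)·x = -62.45  ⇒  x = 140.5125°R.
In Celsius: (140.5125 - 491.67) × 5/9 = -195.0875°C.
In kelvin: -195.0875 + 273.15 = 78.1 K.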